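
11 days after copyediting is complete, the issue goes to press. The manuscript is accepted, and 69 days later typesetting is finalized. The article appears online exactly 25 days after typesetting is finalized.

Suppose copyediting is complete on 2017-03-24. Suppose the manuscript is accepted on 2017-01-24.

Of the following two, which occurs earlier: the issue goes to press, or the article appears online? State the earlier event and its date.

The issue goes to press — 2017-04-04

Copyediting is complete: Mar 24, 2017.
The issue goes to press: Mar 24, 2017 + 11 days = Apr 4, 2017.
The manuscript is accepted: Jan 24, 2017.
Typesetting is finalized: Jan 24, 2017 + 69 days = Apr 3, 2017.
The article appears online: Apr 3, 2017 + 25 days = Apr 28, 2017.
Comparing: the issue goes to press on Apr 4, 2017 vs the article appears online on Apr 28, 2017. Earlier: the issue goes to press.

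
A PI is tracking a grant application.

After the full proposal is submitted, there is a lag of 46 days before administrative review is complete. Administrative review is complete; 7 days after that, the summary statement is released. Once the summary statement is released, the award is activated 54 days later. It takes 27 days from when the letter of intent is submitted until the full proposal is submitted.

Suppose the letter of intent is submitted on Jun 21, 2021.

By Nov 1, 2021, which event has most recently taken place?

The summary statement is released

The letter of intent is submitted: Jun 21, 2021.
The full proposal is submitted: Jun 21, 2021 + 27 days = Jul 18, 2021.
Administrative review is complete: Jul 18, 2021 + 46 days = Sep 2, 2021.
The summary statement is released: Sep 2, 2021 + 7 days = Sep 9, 2021.
The award is activated: Sep 9, 2021 + 54 days = Nov 2, 2021.
Nov 1, 2021 falls between when the summary statement is released (Sep 9, 2021) and when the award is activated (Nov 2, 2021).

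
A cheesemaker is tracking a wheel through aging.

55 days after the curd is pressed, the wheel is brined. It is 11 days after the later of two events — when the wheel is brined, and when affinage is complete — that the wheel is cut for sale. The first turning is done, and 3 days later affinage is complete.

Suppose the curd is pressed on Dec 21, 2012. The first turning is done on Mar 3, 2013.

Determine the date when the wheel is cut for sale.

Mar 17, 2013

The curd is pressed: Dec 21, 2012.
The wheel is brined: Dec 21, 2012 + 55 days = Feb 14, 2013.
The first turning is done: Mar 3, 2013.
Affinage is complete: Mar 3, 2013 + 3 days = Mar 6, 2013.
Both prerequisites met — the wheel is brined (Feb 14, 2013), affinage is complete (Mar 6, 2013); the later is Mar 6, 2013.
The wheel is cut for sale: Mar 6, 2013 + 11 days = Mar 17, 2013.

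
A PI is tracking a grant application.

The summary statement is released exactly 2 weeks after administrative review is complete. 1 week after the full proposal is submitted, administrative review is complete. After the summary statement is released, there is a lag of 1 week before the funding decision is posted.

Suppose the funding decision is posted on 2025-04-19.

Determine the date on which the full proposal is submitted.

The funding decision is posted: Apr 19, 2025.
The summary statement is released: Apr 19, 2025 − 1 week = Apr 12, 2025.
Administrative review is complete: Apr 12, 2025 − 2 weeks = Mar 29, 2025.
The full proposal is submitted: Mar 29, 2025 − 1 week = Mar 22, 2025.

2025-03-22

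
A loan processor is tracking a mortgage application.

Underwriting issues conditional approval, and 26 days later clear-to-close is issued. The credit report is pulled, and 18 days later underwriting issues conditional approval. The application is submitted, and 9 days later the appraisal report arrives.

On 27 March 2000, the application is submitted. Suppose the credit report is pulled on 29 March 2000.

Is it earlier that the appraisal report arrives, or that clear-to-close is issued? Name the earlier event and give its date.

The appraisal report arrives — 5 April 2000

The application is submitted: Mar 27, 2000.
The appraisal report arrives: Mar 27, 2000 + 9 days = Apr 5, 2000.
The credit report is pulled: Mar 29, 2000.
Underwriting issues conditional approval: Mar 29, 2000 + 18 days = Apr 16, 2000.
Clear-to-close is issued: Apr 16, 2000 + 26 days = May 12, 2000.
Comparing: the appraisal report arrives on Apr 5, 2000 vs clear-to-close is issued on May 12, 2000. Earlier: the appraisal report arrives.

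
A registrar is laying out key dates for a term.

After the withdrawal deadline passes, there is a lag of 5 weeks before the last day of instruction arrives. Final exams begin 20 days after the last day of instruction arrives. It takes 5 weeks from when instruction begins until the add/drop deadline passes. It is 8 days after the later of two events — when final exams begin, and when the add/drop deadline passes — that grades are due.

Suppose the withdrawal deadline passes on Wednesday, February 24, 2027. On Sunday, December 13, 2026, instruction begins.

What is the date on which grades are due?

Wednesday, April 28, 2027

The withdrawal deadline passes: Feb 24, 2027.
The last day of instruction arrives: Feb 24, 2027 + 5 weeks = Mar 31, 2027.
Final exams begin: Mar 31, 2027 + 20 days = Apr 20, 2027.
Instruction begins: Dec 13, 2026.
The add/drop deadline passes: Dec 13, 2026 + 5 weeks = Jan 17, 2027.
Both prerequisites met — final exams begin (Apr 20, 2027), the add/drop deadline passes (Jan 17, 2027); the later is Apr 20, 2027.
Grades are due: Apr 20, 2027 + 8 days = Apr 28, 2027.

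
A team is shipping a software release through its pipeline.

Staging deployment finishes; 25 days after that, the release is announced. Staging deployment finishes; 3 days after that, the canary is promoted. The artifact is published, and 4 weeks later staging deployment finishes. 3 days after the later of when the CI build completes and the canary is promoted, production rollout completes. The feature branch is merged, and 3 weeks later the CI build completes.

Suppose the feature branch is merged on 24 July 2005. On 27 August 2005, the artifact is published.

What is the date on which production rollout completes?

The feature branch is merged: Jul 24, 2005.
The CI build completes: Jul 24, 2005 + 3 weeks = Aug 14, 2005.
The artifact is published: Aug 27, 2005.
Staging deployment finishes: Aug 27, 2005 + 4 weeks = Sep 24, 2005.
The canary is promoted: Sep 24, 2005 + 3 days = Sep 27, 2005.
Both prerequisites met — the CI build completes (Aug 14, 2005), the canary is promoted (Sep 27, 2005); the later is Sep 27, 2005.
Production rollout completes: Sep 27, 2005 + 3 days = Sep 30, 2005.

30 September 2005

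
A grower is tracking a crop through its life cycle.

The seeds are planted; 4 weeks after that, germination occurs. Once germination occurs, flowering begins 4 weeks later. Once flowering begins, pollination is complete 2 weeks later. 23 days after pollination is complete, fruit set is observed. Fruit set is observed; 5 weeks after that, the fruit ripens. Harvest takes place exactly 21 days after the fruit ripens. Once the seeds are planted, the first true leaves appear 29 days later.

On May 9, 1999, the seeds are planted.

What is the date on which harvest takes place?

Oct 5, 1999

The seeds are planted: May 9, 1999.
Germination occurs: May 9, 1999 + 4 weeks = Jun 6, 1999.
Flowering begins: Jun 6, 1999 + 4 weeks = Jul 4, 1999.
Pollination is complete: Jul 4, 1999 + 2 weeks = Jul 18, 1999.
Fruit set is observed: Jul 18, 1999 + 23 days = Aug 10, 1999.
The fruit ripens: Aug 10, 1999 + 5 weeks = Sep 14, 1999.
Harvest takes place: Sep 14, 1999 + 21 days = Oct 5, 1999.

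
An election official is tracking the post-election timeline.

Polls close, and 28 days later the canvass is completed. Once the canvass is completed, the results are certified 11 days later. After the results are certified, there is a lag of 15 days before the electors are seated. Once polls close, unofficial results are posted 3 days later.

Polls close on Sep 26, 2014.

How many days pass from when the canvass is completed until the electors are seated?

26 days

Causal path: the canvass is completed → the results are certified → the electors are seated.
Total delay along the path: 11 + 15 = 26 days.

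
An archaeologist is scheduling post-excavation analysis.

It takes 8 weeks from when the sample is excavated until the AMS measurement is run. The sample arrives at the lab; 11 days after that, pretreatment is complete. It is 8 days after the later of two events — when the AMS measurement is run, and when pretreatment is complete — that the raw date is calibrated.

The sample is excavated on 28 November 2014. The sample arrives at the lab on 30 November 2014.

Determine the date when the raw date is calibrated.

31 January 2015

The sample is excavated: Nov 28, 2014.
The AMS measurement is run: Nov 28, 2014 + 8 weeks = Jan 23, 2015.
The sample arrives at the lab: Nov 30, 2014.
Pretreatment is complete: Nov 30, 2014 + 11 days = Dec 11, 2014.
Both prerequisites met — the AMS measurement is run (Jan 23, 2015), pretreatment is complete (Dec 11, 2014); the later is Jan 23, 2015.
The raw date is calibrated: Jan 23, 2015 + 8 days = Jan 31, 2015.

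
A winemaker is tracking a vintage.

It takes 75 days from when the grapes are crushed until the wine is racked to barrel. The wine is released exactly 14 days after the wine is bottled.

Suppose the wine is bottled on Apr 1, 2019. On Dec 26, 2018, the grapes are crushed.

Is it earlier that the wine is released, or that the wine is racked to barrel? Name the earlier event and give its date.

The wine is bottled: Apr 1, 2019.
The wine is released: Apr 1, 2019 + 14 days = Apr 15, 2019.
The grapes are crushed: Dec 26, 2018.
The wine is racked to barrel: Dec 26, 2018 + 75 days = Mar 11, 2019.
Comparing: the wine is released on Apr 15, 2019 vs the wine is racked to barrel on Mar 11, 2019. Earlier: the wine is racked to barrel.

The wine is racked to barrel — Mar 11, 2019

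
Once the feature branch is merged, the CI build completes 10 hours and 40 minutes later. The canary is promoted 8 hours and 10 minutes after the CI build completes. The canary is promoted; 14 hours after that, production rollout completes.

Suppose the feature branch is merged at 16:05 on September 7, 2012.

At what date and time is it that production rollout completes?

The feature branch is merged: 16:05 Sep 7, 2012.
The CI build completes: 16:05 Sep 7, 2012 + 10h40m = 02:45 Sep 8, 2012.
The canary is promoted: 02:45 Sep 8, 2012 + 8h10m = 10:55 Sep 8, 2012.
Production rollout completes: 10:55 Sep 8, 2012 + 14h = 00:55 Sep 9, 2012.

00:55 on September 9, 2012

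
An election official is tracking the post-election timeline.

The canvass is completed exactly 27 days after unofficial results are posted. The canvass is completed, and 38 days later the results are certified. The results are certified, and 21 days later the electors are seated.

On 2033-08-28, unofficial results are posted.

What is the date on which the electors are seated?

2033-11-22

Unofficial results are posted: Aug 28, 2033.
The canvass is completed: Aug 28, 2033 + 27 days = Sep 24, 2033.
The results are certified: Sep 24, 2033 + 38 days = Nov 1, 2033.
The electors are seated: Nov 1, 2033 + 21 days = Nov 22, 2033.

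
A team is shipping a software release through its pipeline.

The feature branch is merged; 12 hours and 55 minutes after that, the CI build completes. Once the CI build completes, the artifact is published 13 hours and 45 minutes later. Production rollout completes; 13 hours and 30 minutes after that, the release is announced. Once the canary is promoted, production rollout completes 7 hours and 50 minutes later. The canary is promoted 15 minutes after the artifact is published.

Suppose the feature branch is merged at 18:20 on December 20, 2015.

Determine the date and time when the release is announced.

The feature branch is merged: 18:20 Dec 20, 2015.
The CI build completes: 18:20 Dec 20, 2015 + 12h55m = 07:15 Dec 21, 2015.
The artifact is published: 07:15 Dec 21, 2015 + 13h45m = 21:00 Dec 21, 2015.
The canary is promoted: 21:00 Dec 21, 2015 + 15m = 21:15 Dec 21, 2015.
Production rollout completes: 21:15 Dec 21, 2015 + 7h50m = 05:05 Dec 22, 2015.
The release is announced: 05:05 Dec 22, 2015 + 13h30m = 18:35 Dec 22, 2015.

18:35 on December 22, 2015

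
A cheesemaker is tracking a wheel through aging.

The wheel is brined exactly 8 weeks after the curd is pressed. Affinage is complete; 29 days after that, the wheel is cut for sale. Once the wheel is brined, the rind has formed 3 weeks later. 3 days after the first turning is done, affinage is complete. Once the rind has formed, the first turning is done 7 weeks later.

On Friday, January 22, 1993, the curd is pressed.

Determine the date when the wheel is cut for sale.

Tuesday, June 29, 1993

The curd is pressed: Jan 22, 1993.
The wheel is brined: Jan 22, 1993 + 8 weeks = Mar 19, 1993.
The rind has formed: Mar 19, 1993 + 3 weeks = Apr 9, 1993.
The first turning is done: Apr 9, 1993 + 7 weeks = May 28, 1993.
Affinage is complete: May 28, 1993 + 3 days = May 31, 1993.
The wheel is cut for sale: May 31, 1993 + 29 days = Jun 29, 1993.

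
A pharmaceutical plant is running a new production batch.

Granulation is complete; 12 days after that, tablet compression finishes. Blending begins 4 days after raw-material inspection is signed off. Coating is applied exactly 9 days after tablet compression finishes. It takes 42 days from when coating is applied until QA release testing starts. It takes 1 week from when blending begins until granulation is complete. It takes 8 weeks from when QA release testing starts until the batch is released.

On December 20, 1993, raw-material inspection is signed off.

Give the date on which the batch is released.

April 29, 1994

Raw-material inspection is signed off: Dec 20, 1993.
Blending begins: Dec 20, 1993 + 4 days = Dec 24, 1993.
Granulation is complete: Dec 24, 1993 + 1 week = Dec 31, 1993.
Tablet compression finishes: Dec 31, 1993 + 12 days = Jan 12, 1994.
Coating is applied: Jan 12, 1994 + 9 days = Jan 21, 1994.
QA release testing starts: Jan 21, 1994 + 42 days = Mar 4, 1994.
The batch is released: Mar 4, 1994 + 8 weeks = Apr 29, 1994.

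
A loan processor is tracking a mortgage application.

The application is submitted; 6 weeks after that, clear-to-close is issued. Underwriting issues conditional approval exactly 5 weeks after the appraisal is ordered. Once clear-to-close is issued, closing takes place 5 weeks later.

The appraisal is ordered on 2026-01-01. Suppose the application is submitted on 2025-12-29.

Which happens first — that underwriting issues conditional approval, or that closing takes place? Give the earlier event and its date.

The appraisal is ordered: Jan 1, 2026.
Underwriting issues conditional approval: Jan 1, 2026 + 5 weeks = Feb 5, 2026.
The application is submitted: Dec 29, 2025.
Clear-to-close is issued: Dec 29, 2025 + 6 weeks = Feb 9, 2026.
Closing takes place: Feb 9, 2026 + 5 weeks = Mar 16, 2026.
Comparing: underwriting issues conditional approval on Feb 5, 2026 vs closing takes place on Mar 16, 2026. Earlier: underwriting issues conditional approval.

Underwriting issues conditional approval — 2026-02-05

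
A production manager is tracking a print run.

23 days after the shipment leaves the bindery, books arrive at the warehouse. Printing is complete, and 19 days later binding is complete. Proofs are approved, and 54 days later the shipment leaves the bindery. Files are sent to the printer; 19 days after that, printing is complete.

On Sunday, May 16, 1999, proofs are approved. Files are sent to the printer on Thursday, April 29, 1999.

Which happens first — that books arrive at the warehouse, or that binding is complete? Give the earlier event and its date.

Binding is complete — Sunday, June 6, 1999

Proofs are approved: May 16, 1999.
The shipment leaves the bindery: May 16, 1999 + 54 days = Jul 9, 1999.
Books arrive at the warehouse: Jul 9, 1999 + 23 days = Aug 1, 1999.
Files are sent to the printer: Apr 29, 1999.
Printing is complete: Apr 29, 1999 + 19 days = May 18, 1999.
Binding is complete: May 18, 1999 + 19 days = Jun 6, 1999.
Comparing: books arrive at the warehouse on Aug 1, 1999 vs binding is complete on Jun 6, 1999. Earlier: binding is complete.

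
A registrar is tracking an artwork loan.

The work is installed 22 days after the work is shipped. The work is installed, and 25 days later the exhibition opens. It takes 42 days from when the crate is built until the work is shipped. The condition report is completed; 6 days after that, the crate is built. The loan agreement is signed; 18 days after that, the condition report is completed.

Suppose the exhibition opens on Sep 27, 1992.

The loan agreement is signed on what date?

The exhibition opens: Sep 27, 1992.
The work is installed: Sep 27, 1992 − 25 days = Sep 2, 1992.
The work is shipped: Sep 2, 1992 − 22 days = Aug 11, 1992.
The crate is built: Aug 11, 1992 − 42 days = Jun 30, 1992.
The condition report is completed: Jun 30, 1992 − 6 days = Jun 24, 1992.
The loan agreement is signed: Jun 24, 1992 − 18 days = Jun 6, 1992.

Jun 6, 1992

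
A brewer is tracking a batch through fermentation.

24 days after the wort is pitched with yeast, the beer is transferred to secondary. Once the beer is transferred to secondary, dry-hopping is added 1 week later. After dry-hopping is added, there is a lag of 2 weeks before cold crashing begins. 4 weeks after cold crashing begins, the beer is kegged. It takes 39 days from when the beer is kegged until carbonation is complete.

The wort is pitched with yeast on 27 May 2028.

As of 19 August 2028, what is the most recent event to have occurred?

The wort is pitched with yeast: May 27, 2028.
The beer is transferred to secondary: May 27, 2028 + 24 days = Jun 20, 2028.
Dry-hopping is added: Jun 20, 2028 + 1 week = Jun 27, 2028.
Cold crashing begins: Jun 27, 2028 + 2 weeks = Jul 11, 2028.
The beer is kegged: Jul 11, 2028 + 4 weeks = Aug 8, 2028.
Carbonation is complete: Aug 8, 2028 + 39 days = Sep 16, 2028.
Aug 19, 2028 falls between when the beer is kegged (Aug 8, 2028) and when carbonation is complete (Sep 16, 2028).

The beer is kegged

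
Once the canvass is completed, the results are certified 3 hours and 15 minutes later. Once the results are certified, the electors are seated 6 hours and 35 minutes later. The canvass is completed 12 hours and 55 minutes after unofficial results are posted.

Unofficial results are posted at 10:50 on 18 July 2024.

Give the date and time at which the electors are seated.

Unofficial results are posted: 10:50 Jul 18, 2024.
The canvass is completed: 10:50 Jul 18, 2024 + 12h55m = 23:45 Jul 18, 2024.
The results are certified: 23:45 Jul 18, 2024 + 3h15m = 03:00 Jul 19, 2024.
The electors are seated: 03:00 Jul 19, 2024 + 6h35m = 09:35 Jul 19, 2024.

09:35 on 19 July 2024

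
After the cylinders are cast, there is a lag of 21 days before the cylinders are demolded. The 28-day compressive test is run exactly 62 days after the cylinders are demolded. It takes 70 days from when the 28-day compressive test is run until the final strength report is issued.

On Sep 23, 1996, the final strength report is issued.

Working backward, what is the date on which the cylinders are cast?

Apr 23, 1996

The final strength report is issued: Sep 23, 1996.
The 28-day compressive test is run: Sep 23, 1996 − 70 days = Jul 15, 1996.
The cylinders are demolded: Jul 15, 1996 − 62 days = May 14, 1996.
The cylinders are cast: May 14, 1996 − 21 days = Apr 23, 1996.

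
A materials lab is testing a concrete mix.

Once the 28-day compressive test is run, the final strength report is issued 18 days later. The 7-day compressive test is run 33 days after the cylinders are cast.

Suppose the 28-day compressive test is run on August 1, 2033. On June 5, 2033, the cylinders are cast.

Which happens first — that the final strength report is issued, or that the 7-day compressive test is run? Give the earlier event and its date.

The 7-day compressive test is run — July 8, 2033

The 28-day compressive test is run: Aug 1, 2033.
The final strength report is issued: Aug 1, 2033 + 18 days = Aug 19, 2033.
The cylinders are cast: Jun 5, 2033.
The 7-day compressive test is run: Jun 5, 2033 + 33 days = Jul 8, 2033.
Comparing: the final strength report is issued on Aug 19, 2033 vs the 7-day compressive test is run on Jul 8, 2033. Earlier: the 7-day compressive test is run.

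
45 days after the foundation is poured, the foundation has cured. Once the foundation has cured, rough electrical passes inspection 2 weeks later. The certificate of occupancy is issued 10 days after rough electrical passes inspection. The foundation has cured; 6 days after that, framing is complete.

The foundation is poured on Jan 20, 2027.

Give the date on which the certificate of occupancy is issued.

The foundation is poured: Jan 20, 2027.
The foundation has cured: Jan 20, 2027 + 45 days = Mar 6, 2027.
Rough electrical passes inspection: Mar 6, 2027 + 2 weeks = Mar 20, 2027.
The certificate of occupancy is issued: Mar 20, 2027 + 10 days = Mar 30, 2027.

Mar 30, 2027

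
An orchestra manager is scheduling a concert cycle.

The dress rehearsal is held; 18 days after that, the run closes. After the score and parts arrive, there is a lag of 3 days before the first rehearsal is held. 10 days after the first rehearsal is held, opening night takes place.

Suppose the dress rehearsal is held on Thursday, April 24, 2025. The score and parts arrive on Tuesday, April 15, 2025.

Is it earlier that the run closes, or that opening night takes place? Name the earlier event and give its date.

Opening night takes place — Monday, April 28, 2025

The dress rehearsal is held: Apr 24, 2025.
The run closes: Apr 24, 2025 + 18 days = May 12, 2025.
The score and parts arrive: Apr 15, 2025.
The first rehearsal is held: Apr 15, 2025 + 3 days = Apr 18, 2025.
Opening night takes place: Apr 18, 2025 + 10 days = Apr 28, 2025.
Comparing: the run closes on May 12, 2025 vs opening night takes place on Apr 28, 2025. Earlier: opening night takes place.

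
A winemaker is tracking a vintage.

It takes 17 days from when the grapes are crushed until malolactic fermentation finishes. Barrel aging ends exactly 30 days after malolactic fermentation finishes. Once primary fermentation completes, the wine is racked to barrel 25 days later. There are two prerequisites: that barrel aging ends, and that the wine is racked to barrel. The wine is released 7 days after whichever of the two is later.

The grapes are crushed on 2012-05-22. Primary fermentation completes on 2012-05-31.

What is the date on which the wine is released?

The grapes are crushed: May 22, 2012.
Malolactic fermentation finishes: May 22, 2012 + 17 days = Jun 8, 2012.
Barrel aging ends: Jun 8, 2012 + 30 days = Jul 8, 2012.
Primary fermentation completes: May 31, 2012.
The wine is racked to barrel: May 31, 2012 + 25 days = Jun 25, 2012.
Both prerequisites met — barrel aging ends (Jul 8, 2012), the wine is racked to barrel (Jun 25, 2012); the later is Jul 8, 2012.
The wine is released: Jul 8, 2012 + 7 days = Jul 15, 2012.

2012-07-15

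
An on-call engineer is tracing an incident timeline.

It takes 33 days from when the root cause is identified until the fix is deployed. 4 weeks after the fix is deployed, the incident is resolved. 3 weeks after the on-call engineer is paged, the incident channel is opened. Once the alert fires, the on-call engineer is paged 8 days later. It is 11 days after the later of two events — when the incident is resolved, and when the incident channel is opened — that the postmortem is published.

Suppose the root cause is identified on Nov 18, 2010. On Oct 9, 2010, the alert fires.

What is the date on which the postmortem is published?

Jan 29, 2011

The root cause is identified: Nov 18, 2010.
The fix is deployed: Nov 18, 2010 + 33 days = Dec 21, 2010.
The incident is resolved: Dec 21, 2010 + 4 weeks = Jan 18, 2011.
The alert fires: Oct 9, 2010.
The on-call engineer is paged: Oct 9, 2010 + 8 days = Oct 17, 2010.
The incident channel is opened: Oct 17, 2010 + 3 weeks = Nov 7, 2010.
Both prerequisites met — the incident is resolved (Jan 18, 2011), the incident channel is opened (Nov 7, 2010); the later is Jan 18, 2011.
The postmortem is published: Jan 18, 2011 + 11 days = Jan 29, 2011.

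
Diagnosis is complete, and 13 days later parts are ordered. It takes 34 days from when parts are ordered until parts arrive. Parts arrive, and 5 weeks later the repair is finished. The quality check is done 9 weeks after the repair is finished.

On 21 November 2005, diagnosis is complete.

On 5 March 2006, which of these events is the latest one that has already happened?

The repair is finished

Diagnosis is complete: Nov 21, 2005.
Parts are ordered: Nov 21, 2005 + 13 days = Dec 4, 2005.
Parts arrive: Dec 4, 2005 + 34 days = Jan 7, 2006.
The repair is finished: Jan 7, 2006 + 5 weeks = Feb 11, 2006.
The quality check is done: Feb 11, 2006 + 9 weeks = Apr 15, 2006.
Mar 5, 2006 falls between when the repair is finished (Feb 11, 2006) and when the quality check is done (Apr 15, 2006).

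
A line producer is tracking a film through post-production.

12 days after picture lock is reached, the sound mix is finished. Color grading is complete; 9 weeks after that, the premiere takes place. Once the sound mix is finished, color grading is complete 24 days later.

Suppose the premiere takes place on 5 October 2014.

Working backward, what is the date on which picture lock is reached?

28 June 2014

The premiere takes place: Oct 5, 2014.
Color grading is complete: Oct 5, 2014 − 9 weeks = Aug 3, 2014.
The sound mix is finished: Aug 3, 2014 − 24 days = Jul 10, 2014.
Picture lock is reached: Jul 10, 2014 − 12 days = Jun 28, 2014.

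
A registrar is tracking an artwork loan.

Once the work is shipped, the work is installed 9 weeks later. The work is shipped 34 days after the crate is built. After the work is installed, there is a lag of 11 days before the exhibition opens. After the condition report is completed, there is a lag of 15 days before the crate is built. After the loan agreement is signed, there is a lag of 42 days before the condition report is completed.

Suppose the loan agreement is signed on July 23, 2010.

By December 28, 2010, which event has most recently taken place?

The work is installed

The loan agreement is signed: Jul 23, 2010.
The condition report is completed: Jul 23, 2010 + 42 days = Sep 3, 2010.
The crate is built: Sep 3, 2010 + 15 days = Sep 18, 2010.
The work is shipped: Sep 18, 2010 + 34 days = Oct 22, 2010.
The work is installed: Oct 22, 2010 + 9 weeks = Dec 24, 2010.
The exhibition opens: Dec 24, 2010 + 11 days = Jan 4, 2011.
Dec 28, 2010 falls between when the work is installed (Dec 24, 2010) and when the exhibition opens (Jan 4, 2011).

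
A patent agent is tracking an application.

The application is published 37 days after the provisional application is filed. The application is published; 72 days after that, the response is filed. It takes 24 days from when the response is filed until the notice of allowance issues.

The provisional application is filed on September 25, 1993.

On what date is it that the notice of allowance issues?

February 5, 1994

The provisional application is filed: Sep 25, 1993.
The application is published: Sep 25, 1993 + 37 days = Nov 1, 1993.
The response is filed: Nov 1, 1993 + 72 days = Jan 12, 1994.
The notice of allowance issues: Jan 12, 1994 + 24 days = Feb 5, 1994.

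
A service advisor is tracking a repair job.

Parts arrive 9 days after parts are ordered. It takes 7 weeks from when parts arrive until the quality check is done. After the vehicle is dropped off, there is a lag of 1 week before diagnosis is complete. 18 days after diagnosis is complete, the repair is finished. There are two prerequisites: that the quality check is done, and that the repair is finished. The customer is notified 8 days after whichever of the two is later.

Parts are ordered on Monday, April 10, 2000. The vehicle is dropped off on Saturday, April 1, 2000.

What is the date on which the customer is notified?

Parts are ordered: Apr 10, 2000.
Parts arrive: Apr 10, 2000 + 9 days = Apr 19, 2000.
The quality check is done: Apr 19, 2000 + 7 weeks = Jun 7, 2000.
The vehicle is dropped off: Apr 1, 2000.
Diagnosis is complete: Apr 1, 2000 + 1 week = Apr 8, 2000.
The repair is finished: Apr 8, 2000 + 18 days = Apr 26, 2000.
Both prerequisites met — the quality check is done (Jun 7, 2000), the repair is finished (Apr 26, 2000); the later is Jun 7, 2000.
The customer is notified: Jun 7, 2000 + 8 days = Jun 15, 2000.

Thursday, June 15, 2000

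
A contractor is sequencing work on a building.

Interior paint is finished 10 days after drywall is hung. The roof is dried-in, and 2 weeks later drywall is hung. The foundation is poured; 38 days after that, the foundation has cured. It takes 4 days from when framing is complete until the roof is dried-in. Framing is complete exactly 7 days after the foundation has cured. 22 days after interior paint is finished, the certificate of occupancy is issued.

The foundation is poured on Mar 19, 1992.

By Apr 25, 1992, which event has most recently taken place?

The foundation is poured

The foundation is poured: Mar 19, 1992.
The foundation has cured: Mar 19, 1992 + 38 days = Apr 26, 1992.
Framing is complete: Apr 26, 1992 + 7 days = May 3, 1992.
The roof is dried-in: May 3, 1992 + 4 days = May 7, 1992.
Drywall is hung: May 7, 1992 + 2 weeks = May 21, 1992.
Interior paint is finished: May 21, 1992 + 10 days = May 31, 1992.
The certificate of occupancy is issued: May 31, 1992 + 22 days = Jun 22, 1992.
Apr 25, 1992 falls between when the foundation is poured (Mar 19, 1992) and when the foundation has cured (Apr 26, 1992).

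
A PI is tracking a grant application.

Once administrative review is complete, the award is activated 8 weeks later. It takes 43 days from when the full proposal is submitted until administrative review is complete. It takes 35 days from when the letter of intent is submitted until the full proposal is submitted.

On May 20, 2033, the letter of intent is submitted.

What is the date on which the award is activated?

Oct 1, 2033

The letter of intent is submitted: May 20, 2033.
The full proposal is submitted: May 20, 2033 + 35 days = Jun 24, 2033.
Administrative review is complete: Jun 24, 2033 + 43 days = Aug 6, 2033.
The award is activated: Aug 6, 2033 + 8 weeks = Oct 1, 2033.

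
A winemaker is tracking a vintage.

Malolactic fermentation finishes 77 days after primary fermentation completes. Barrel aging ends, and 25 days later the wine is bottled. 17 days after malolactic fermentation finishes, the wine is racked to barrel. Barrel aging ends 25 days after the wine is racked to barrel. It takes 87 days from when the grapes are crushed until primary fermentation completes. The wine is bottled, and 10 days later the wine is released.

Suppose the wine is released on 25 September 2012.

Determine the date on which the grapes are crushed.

28 January 2012

The wine is released: Sep 25, 2012.
The wine is bottled: Sep 25, 2012 − 10 days = Sep 15, 2012.
Barrel aging ends: Sep 15, 2012 − 25 days = Aug 21, 2012.
The wine is racked to barrel: Aug 21, 2012 − 25 days = Jul 27, 2012.
Malolactic fermentation finishes: Jul 27, 2012 − 17 days = Jul 10, 2012.
Primary fermentation completes: Jul 10, 2012 − 77 days = Apr 24, 2012.
The grapes are crushed: Apr 24, 2012 − 87 days = Jan 28, 2012.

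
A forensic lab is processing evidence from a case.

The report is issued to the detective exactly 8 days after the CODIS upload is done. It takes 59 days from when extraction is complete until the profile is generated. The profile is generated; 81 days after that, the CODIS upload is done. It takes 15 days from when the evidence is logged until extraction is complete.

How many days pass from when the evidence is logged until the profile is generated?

Causal path: the evidence is logged → extraction is complete → the profile is generated.
Total delay along the path: 15 + 59 = 74 days.

74 days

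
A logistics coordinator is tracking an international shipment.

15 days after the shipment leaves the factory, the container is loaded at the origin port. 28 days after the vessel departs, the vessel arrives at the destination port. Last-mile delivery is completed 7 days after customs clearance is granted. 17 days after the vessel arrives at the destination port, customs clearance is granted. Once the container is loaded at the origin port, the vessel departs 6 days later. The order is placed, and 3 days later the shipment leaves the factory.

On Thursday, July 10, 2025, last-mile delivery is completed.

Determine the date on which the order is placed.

Last-mile delivery is completed: Jul 10, 2025.
Customs clearance is granted: Jul 10, 2025 − 7 days = Jul 3, 2025.
The vessel arrives at the destination port: Jul 3, 2025 − 17 days = Jun 16, 2025.
The vessel departs: Jun 16, 2025 − 28 days = May 19, 2025.
The container is loaded at the origin port: May 19, 2025 − 6 days = May 13, 2025.
The shipment leaves the factory: May 13, 2025 − 15 days = Apr 28, 2025.
The order is placed: Apr 28, 2025 − 3 days = Apr 25, 2025.

Friday, April 25, 2025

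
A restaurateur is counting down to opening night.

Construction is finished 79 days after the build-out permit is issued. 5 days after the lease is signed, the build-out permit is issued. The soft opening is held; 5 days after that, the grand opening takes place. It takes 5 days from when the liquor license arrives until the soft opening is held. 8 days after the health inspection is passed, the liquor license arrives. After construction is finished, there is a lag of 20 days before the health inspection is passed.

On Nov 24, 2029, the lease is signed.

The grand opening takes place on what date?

Mar 26, 2030

The lease is signed: Nov 24, 2029.
The build-out permit is issued: Nov 24, 2029 + 5 days = Nov 29, 2029.
Construction is finished: Nov 29, 2029 + 79 days = Feb 16, 2030.
The health inspection is passed: Feb 16, 2030 + 20 days = Mar 8, 2030.
The liquor license arrives: Mar 8, 2030 + 8 days = Mar 16, 2030.
The soft opening is held: Mar 16, 2030 + 5 days = Mar 21, 2030.
The grand opening takes place: Mar 21, 2030 + 5 days = Mar 26, 2030.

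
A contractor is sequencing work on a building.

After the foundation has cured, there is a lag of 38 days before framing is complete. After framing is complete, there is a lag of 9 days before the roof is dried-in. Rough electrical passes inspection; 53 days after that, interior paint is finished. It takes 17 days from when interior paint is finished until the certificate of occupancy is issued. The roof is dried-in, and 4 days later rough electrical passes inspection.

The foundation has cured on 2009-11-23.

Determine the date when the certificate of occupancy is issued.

2010-03-24

The foundation has cured: Nov 23, 2009.
Framing is complete: Nov 23, 2009 + 38 days = Dec 31, 2009.
The roof is dried-in: Dec 31, 2009 + 9 days = Jan 9, 2010.
Rough electrical passes inspection: Jan 9, 2010 + 4 days = Jan 13, 2010.
Interior paint is finished: Jan 13, 2010 + 53 days = Mar 7, 2010.
The certificate of occupancy is issued: Mar 7, 2010 + 17 days = Mar 24, 2010.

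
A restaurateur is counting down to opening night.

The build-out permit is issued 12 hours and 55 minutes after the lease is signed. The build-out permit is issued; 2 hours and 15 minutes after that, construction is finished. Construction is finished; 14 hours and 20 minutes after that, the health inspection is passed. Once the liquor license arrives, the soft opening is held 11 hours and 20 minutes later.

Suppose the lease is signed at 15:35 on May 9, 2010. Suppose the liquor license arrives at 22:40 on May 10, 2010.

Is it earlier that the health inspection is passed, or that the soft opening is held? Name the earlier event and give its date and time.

The lease is signed: 15:35 May 9, 2010.
The build-out permit is issued: 15:35 May 9, 2010 + 12h55m = 04:30 May 10, 2010.
Construction is finished: 04:30 May 10, 2010 + 2h15m = 06:45 May 10, 2010.
The health inspection is passed: 06:45 May 10, 2010 + 14h20m = 21:05 May 10, 2010.
The liquor license arrives: 22:40 May 10, 2010.
The soft opening is held: 22:40 May 10, 2010 + 11h20m = 10:00 May 11, 2010.
Comparing: the health inspection is passed at 21:05 May 10, 2010 vs the soft opening is held at 10:00 May 11, 2010. Earlier: the health inspection is passed.

The health inspection is passed — 21:05 on May 10, 2010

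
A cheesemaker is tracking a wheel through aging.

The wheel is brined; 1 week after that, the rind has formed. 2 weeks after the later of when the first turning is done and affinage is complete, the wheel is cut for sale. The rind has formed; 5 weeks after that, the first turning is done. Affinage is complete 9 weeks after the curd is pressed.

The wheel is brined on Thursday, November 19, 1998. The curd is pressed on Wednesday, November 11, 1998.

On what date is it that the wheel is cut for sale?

The wheel is brined: Nov 19, 1998.
The rind has formed: Nov 19, 1998 + 1 week = Nov 26, 1998.
The first turning is done: Nov 26, 1998 + 5 weeks = Dec 31, 1998.
The curd is pressed: Nov 11, 1998.
Affinage is complete: Nov 11, 1998 + 9 weeks = Jan 13, 1999.
Both prerequisites met — the first turning is done (Dec 31, 1998), affinage is complete (Jan 13, 1999); the later is Jan 13, 1999.
The wheel is cut for sale: Jan 13, 1999 + 2 weeks = Jan 27, 1999.

Wednesday, January 27, 1999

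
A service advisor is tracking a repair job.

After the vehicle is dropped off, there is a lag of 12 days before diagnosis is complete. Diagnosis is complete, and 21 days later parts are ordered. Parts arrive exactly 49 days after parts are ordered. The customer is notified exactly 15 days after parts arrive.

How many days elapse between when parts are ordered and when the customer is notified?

Causal path: parts are ordered → parts arrive → the customer is notified.
Total delay along the path: 49 + 15 = 64 days.

64 days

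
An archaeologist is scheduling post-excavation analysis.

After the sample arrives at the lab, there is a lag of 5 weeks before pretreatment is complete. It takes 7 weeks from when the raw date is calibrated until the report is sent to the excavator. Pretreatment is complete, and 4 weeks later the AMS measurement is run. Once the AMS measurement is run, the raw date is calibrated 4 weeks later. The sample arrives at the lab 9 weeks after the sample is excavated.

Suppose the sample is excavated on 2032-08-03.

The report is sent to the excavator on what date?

The sample is excavated: Aug 3, 2032.
The sample arrives at the lab: Aug 3, 2032 + 9 weeks = Oct 5, 2032.
Pretreatment is complete: Oct 5, 2032 + 5 weeks = Nov 9, 2032.
The AMS measurement is run: Nov 9, 2032 + 4 weeks = Dec 7, 2032.
The raw date is calibrated: Dec 7, 2032 + 4 weeks = Jan 4, 2033.
The report is sent to the excavator: Jan 4, 2033 + 7 weeks = Feb 22, 2033.

2033-02-22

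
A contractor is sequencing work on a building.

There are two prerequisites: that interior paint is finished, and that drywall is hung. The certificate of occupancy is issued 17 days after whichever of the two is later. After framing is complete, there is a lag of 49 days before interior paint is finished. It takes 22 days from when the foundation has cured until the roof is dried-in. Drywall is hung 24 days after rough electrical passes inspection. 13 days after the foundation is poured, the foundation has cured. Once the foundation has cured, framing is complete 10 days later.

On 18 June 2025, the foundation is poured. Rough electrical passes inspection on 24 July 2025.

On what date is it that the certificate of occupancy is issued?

The foundation is poured: Jun 18, 2025.
The foundation has cured: Jun 18, 2025 + 13 days = Jul 1, 2025.
Framing is complete: Jul 1, 2025 + 10 days = Jul 11, 2025.
Interior paint is finished: Jul 11, 2025 + 49 days = Aug 29, 2025.
Rough electrical passes inspection: Jul 24, 2025.
Drywall is hung: Jul 24, 2025 + 24 days = Aug 17, 2025.
Both prerequisites met — interior paint is finished (Aug 29, 2025), drywall is hung (Aug 17, 2025); the later is Aug 29, 2025.
The certificate of occupancy is issued: Aug 29, 2025 + 17 days = Sep 15, 2025.

15 September 2025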